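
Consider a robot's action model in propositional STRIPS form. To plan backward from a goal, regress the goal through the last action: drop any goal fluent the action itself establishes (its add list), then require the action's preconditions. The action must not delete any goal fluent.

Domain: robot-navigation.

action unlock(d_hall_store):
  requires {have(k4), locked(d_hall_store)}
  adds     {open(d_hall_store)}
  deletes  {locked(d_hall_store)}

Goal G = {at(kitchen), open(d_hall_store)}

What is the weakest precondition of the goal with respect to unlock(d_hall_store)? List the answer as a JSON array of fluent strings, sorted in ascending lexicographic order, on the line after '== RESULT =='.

Regress:
  G ∩ del = {}  (empty — regression defined)
  G \ add = {at(kitchen), open(d_hall_store)} \ {open(d_hall_store)} = {at(kitchen)}
  ∪ pre   = {at(kitchen)} ∪ {have(k4), locked(d_hall_store)}
          = {at(kitchen), have(k4), locked(d_hall_store)}

== RESULT ==
["at(kitchen)", "have(k4)", "locked(d_hall_store)"]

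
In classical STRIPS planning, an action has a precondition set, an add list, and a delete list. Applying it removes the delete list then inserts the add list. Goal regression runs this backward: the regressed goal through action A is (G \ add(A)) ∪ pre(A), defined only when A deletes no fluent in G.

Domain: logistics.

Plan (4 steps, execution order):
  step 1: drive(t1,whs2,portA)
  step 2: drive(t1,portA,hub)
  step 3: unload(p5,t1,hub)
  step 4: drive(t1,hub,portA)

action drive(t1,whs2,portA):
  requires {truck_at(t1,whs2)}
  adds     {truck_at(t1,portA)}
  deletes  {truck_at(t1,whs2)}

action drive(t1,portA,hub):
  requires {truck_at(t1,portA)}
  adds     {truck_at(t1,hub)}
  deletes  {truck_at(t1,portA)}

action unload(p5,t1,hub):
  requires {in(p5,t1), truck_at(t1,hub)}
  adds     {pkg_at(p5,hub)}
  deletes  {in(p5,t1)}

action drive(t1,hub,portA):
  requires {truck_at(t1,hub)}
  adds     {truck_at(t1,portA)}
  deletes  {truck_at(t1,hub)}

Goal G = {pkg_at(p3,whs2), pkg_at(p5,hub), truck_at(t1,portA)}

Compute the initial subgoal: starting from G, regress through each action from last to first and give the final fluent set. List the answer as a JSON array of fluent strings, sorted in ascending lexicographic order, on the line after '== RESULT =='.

Work backward from the goal:
  through step 4 (drive(t1,hub,portA)): drop {truck_at(t1,portA)}, keep {pkg_at(p3,whs2), pkg_at(p5,hub)}, require {truck_at(t1,hub)}
    → {pkg_at(p3,whs2), pkg_at(p5,hub), truck_at(t1,hub)}
  through step 3 (unload(p5,t1,hub)): drop {pkg_at(p5,hub)}, keep {pkg_at(p3,whs2), truck_at(t1,hub)}, require {in(p5,t1), truck_at(t1,hub)}
    → {in(p5,t1), pkg_at(p3,whs2), truck_at(t1,hub)}
  through step 2 (drive(t1,portA,hub)): drop {truck_at(t1,hub)}, keep {in(p5,t1), pkg_at(p3,whs2)}, require {truck_at(t1,portA)}
    → {in(p5,t1), pkg_at(p3,whs2), truck_at(t1,portA)}
  through step 1 (drive(t1,whs2,portA)): drop {truck_at(t1,portA)}, keep {in(p5,t1), pkg_at(p3,whs2)}, require {truck_at(t1,whs2)}
    → {in(p5,t1), pkg_at(p3,whs2), truck_at(t1,whs2)}

== RESULT ==
["in(p5,t1)", "pkg_at(p3,whs2)", "truck_at(t1,whs2)"]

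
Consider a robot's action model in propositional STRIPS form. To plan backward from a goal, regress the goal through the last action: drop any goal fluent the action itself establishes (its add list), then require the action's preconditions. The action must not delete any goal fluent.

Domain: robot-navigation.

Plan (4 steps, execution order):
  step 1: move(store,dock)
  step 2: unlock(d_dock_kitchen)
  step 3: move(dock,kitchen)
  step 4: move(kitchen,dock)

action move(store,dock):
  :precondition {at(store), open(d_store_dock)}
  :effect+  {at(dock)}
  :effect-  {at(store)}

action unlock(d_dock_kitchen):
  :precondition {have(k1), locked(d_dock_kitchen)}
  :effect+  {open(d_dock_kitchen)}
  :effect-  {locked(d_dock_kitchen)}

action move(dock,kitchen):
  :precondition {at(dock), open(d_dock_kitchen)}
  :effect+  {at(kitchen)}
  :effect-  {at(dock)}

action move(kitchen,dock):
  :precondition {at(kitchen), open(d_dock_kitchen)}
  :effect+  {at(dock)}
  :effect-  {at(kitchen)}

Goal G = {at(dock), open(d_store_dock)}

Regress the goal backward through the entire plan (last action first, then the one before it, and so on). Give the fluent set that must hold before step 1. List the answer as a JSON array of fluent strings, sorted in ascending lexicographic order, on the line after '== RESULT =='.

Regress step by step:
  through step 4 (move(kitchen,dock)): drop {at(dock)}, keep {open(d_store_dock)}, require {at(kitchen), open(d_dock_kitchen)}
    → {at(kitchen), open(d_dock_kitchen), open(d_store_dock)}
  through step 3 (move(dock,kitchen)): drop {at(kitchen)}, keep {open(d_dock_kitchen), open(d_store_dock)}, require {at(dock), open(d_dock_kitchen)}
    → {at(dock), open(d_dock_kitchen), open(d_store_dock)}
  through step 2 (unlock(d_dock_kitchen)): drop {open(d_dock_kitchen)}, keep {at(dock), open(d_store_dock)}, require {have(k1), locked(d_dock_kitchen)}
    → {at(dock), have(k1), locked(d_dock_kitchen), open(d_store_dock)}
  through step 1 (move(store,dock)): drop {at(dock)}, keep {have(k1), locked(d_dock_kitchen), open(d_store_dock)}, require {at(store), open(d_store_dock)}
    → {at(store), have(k1), locked(d_dock_kitchen), open(d_store_dock)}

== RESULT ==
["at(store)", "have(k1)", "locked(d_dock_kitchen)", "open(d_store_dock)"]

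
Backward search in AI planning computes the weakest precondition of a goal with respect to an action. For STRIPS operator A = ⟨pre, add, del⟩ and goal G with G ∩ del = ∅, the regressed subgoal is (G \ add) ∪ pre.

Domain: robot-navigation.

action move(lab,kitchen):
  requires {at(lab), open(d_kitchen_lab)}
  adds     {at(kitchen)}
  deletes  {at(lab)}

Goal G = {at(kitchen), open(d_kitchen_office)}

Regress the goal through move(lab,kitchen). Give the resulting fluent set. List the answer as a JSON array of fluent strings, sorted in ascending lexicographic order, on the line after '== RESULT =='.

Compute (G \ add) ∪ pre:
  G ∩ del = {}  (empty — regression defined)
  G \ add = {at(kitchen), open(d_kitchen_office)} \ {at(kitchen)} = {open(d_kitchen_office)}
  ∪ pre   = {open(d_kitchen_office)} ∪ {at(lab), open(d_kitchen_lab)}
          = {at(lab), open(d_kitchen_lab), open(d_kitchen_office)}

== RESULT ==
["at(lab)", "open(d_kitchen_lab)", "open(d_kitchen_office)"]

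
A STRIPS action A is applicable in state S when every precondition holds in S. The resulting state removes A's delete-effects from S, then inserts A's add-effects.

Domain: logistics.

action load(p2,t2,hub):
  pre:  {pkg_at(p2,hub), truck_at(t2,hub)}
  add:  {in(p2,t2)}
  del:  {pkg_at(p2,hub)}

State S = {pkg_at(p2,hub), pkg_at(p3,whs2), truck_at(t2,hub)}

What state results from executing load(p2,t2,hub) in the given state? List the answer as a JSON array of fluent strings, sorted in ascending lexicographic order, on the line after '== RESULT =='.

Compute (S \ del) ∪ add:
  pre ⊆ S: {pkg_at(p2,hub), truck_at(t2,hub)} ⊆ S  — applicable
  S \ del = {pkg_at(p3,whs2), truck_at(t2,hub)}
  ∪ add   = {in(p2,t2), pkg_at(p3,whs2), truck_at(t2,hub)}

== RESULT ==
["in(p2,t2)", "pkg_at(p3,whs2)", "truck_at(t2,hub)"]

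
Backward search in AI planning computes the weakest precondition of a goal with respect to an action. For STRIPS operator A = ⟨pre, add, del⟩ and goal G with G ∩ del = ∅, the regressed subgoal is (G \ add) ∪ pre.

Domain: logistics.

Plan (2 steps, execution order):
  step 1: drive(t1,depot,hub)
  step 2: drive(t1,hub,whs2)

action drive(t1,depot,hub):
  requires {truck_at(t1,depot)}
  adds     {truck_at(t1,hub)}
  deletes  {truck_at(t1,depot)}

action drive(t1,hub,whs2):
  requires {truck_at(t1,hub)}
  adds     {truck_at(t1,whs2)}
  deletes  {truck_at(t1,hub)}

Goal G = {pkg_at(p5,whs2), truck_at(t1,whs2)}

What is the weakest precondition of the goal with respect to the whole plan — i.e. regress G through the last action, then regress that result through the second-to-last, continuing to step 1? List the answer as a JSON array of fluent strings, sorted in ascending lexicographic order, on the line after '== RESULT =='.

Work backward from the goal:
  through step 2 (drive(t1,hub,whs2)): drop {truck_at(t1,whs2)}, keep {pkg_at(p5,whs2)}, require {truck_at(t1,hub)}
    → {pkg_at(p5,whs2), truck_at(t1,hub)}
  through step 1 (drive(t1,depot,hub)): drop {truck_at(t1,hub)}, keep {pkg_at(p5,whs2)}, require {truck_at(t1,depot)}
    → {pkg_at(p5,whs2), truck_at(t1,depot)}

== RESULT ==
["pkg_at(p5,whs2)", "truck_at(t1,depot)"]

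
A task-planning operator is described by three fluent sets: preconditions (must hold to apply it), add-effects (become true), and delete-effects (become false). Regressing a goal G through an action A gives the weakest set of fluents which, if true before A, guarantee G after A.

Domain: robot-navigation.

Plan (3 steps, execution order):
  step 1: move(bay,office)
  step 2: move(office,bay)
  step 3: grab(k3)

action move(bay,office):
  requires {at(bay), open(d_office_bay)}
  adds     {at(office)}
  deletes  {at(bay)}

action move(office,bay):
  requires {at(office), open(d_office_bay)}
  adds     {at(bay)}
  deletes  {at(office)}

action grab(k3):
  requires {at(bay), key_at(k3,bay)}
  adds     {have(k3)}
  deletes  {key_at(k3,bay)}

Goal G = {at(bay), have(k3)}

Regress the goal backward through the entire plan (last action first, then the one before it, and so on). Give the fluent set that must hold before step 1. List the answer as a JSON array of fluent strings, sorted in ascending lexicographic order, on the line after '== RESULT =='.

Work backward from the goal:
  through step 3 (grab(k3)): drop {have(k3)}, keep {at(bay)}, require {at(bay), key_at(k3,bay)}
    → {at(bay), key_at(k3,bay)}
  through step 2 (move(office,bay)): drop {at(bay)}, keep {key_at(k3,bay)}, require {at(office), open(d_office_bay)}
    → {at(office), key_at(k3,bay), open(d_office_bay)}
  through step 1 (move(bay,office)): drop {at(office)}, keep {key_at(k3,bay), open(d_office_bay)}, require {at(bay), open(d_office_bay)}
    → {at(bay), key_at(k3,bay), open(d_office_bay)}

== RESULT ==
["at(bay)", "key_at(k3,bay)", "open(d_office_bay)"]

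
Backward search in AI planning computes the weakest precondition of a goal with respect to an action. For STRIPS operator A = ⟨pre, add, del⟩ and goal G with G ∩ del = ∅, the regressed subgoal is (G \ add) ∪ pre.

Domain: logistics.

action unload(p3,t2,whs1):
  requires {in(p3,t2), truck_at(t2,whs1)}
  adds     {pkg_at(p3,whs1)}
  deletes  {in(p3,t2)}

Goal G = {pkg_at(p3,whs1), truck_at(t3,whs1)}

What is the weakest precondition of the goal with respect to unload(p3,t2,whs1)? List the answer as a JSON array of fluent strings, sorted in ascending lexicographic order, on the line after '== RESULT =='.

Compute (G \ add) ∪ pre:
  G ∩ del = {}  (empty — regression defined)
  G \ add = {pkg_at(p3,whs1), truck_at(t3,whs1)} \ {pkg_at(p3,whs1)} = {truck_at(t3,whs1)}
  ∪ pre   = {truck_at(t3,whs1)} ∪ {in(p3,t2), truck_at(t2,whs1)}
          = {in(p3,t2), truck_at(t2,whs1), truck_at(t3,whs1)}

== RESULT ==
["in(p3,t2)", "truck_at(t2,whs1)", "truck_at(t3,whs1)"]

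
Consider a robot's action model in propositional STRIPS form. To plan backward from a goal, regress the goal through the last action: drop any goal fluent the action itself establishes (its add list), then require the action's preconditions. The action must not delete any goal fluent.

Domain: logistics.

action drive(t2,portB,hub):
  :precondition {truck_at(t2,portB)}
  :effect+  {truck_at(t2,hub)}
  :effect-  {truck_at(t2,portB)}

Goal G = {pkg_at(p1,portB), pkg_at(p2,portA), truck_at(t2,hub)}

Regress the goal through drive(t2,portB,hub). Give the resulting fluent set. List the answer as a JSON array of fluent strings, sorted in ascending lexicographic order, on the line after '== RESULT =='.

Compute (G \ add) ∪ pre:
  G ∩ del = {}  (empty — regression defined)
  G \ add = {pkg_at(p1,portB), pkg_at(p2,portA), truck_at(t2,hub)} \ {truck_at(t2,hub)} = {pkg_at(p1,portB), pkg_at(p2,portA)}
  ∪ pre   = {pkg_at(p1,portB), pkg_at(p2,portA)} ∪ {truck_at(t2,portB)}
          = {pkg_at(p1,portB), pkg_at(p2,portA), truck_at(t2,portB)}

== RESULT ==
["pkg_at(p1,portB)", "pkg_at(p2,portA)", "truck_at(t2,portB)"]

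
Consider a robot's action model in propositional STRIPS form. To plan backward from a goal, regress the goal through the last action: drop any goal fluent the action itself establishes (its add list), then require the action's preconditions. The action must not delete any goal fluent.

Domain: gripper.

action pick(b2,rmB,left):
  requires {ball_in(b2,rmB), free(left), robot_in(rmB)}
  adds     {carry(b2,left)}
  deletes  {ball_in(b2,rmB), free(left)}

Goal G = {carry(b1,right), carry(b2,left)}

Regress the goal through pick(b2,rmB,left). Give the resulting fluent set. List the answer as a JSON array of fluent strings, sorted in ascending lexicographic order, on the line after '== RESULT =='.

Compute (G \ add) ∪ pre:
  G ∩ del = {}  (empty — regression defined)
  G \ add = {carry(b1,right), carry(b2,left)} \ {carry(b2,left)} = {carry(b1,right)}
  ∪ pre   = {carry(b1,right)} ∪ {ball_in(b2,rmB), free(left), robot_in(rmB)}
          = {ball_in(b2,rmB), carry(b1,right), free(left), robot_in(rmB)}

== RESULT ==
["ball_in(b2,rmB)", "carry(b1,right)", "free(left)", "robot_in(rmB)"]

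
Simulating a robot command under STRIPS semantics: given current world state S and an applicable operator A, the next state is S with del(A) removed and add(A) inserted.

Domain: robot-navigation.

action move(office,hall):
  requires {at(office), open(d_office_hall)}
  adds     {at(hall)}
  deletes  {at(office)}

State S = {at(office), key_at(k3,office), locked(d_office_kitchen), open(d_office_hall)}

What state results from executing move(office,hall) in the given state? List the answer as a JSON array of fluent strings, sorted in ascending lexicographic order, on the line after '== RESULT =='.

Progress:
  pre ⊆ S: {at(office), open(d_office_hall)} ⊆ S  — applicable
  S \ del = {key_at(k3,office), locked(d_office_kitchen), open(d_office_hall)}
  ∪ add   = {at(hall), key_at(k3,office), locked(d_office_kitchen), open(d_office_hall)}

== RESULT ==
["at(hall)", "key_at(k3,office)", "locked(d_office_kitchen)", "open(d_office_hall)"]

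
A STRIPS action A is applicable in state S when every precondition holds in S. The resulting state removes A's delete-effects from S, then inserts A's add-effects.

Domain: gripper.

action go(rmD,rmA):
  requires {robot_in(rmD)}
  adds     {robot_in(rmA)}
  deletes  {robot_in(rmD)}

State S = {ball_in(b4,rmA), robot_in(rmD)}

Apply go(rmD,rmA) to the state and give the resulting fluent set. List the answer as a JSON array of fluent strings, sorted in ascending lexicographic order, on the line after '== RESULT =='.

Compute (S \ del) ∪ add:
  pre ⊆ S: {robot_in(rmD)} ⊆ S  — applicable
  S \ del = {ball_in(b4,rmA)}
  ∪ add   = {ball_in(b4,rmA), robot_in(rmA)}

== RESULT ==
["ball_in(b4,rmA)", "robot_in(rmA)"]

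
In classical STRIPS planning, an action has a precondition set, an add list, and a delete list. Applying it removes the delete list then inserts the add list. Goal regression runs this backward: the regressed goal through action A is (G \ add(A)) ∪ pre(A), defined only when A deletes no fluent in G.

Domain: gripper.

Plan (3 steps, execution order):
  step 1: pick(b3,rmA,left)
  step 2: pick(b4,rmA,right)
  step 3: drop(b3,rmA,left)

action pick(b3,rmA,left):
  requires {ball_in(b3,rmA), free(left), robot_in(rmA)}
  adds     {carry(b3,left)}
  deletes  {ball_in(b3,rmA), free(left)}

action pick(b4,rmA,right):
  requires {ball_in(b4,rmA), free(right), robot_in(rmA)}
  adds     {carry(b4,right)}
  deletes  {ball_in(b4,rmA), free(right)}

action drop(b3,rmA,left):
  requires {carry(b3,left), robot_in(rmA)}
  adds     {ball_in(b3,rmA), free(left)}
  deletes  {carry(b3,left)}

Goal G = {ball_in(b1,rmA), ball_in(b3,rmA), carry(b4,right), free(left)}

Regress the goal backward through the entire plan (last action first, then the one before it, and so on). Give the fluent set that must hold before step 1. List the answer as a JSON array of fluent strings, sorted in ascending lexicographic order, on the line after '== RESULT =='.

Regress step by step:
  through step 3 (drop(b3,rmA,left)): drop {ball_in(b3,rmA), free(left)}, keep {ball_in(b1,rmA), carry(b4,right)}, require {carry(b3,left), robot_in(rmA)}
    → {ball_in(b1,rmA), carry(b3,left), carry(b4,right), robot_in(rmA)}
  through step 2 (pick(b4,rmA,right)): drop {carry(b4,right)}, keep {ball_in(b1,rmA), carry(b3,left), robot_in(rmA)}, require {ball_in(b4,rmA), free(right), robot_in(rmA)}
    → {ball_in(b1,rmA), ball_in(b4,rmA), carry(b3,left), free(right), robot_in(rmA)}
  through step 1 (pick(b3,rmA,left)): drop {carry(b3,left)}, keep {ball_in(b1,rmA), ball_in(b4,rmA), free(right), robot_in(rmA)}, require {ball_in(b3,rmA), free(left), robot_in(rmA)}
    → {ball_in(b1,rmA), ball_in(b3,rmA), ball_in(b4,rmA), free(left), free(right), robot_in(rmA)}

== RESULT ==
["ball_in(b1,rmA)", "ball_in(b3,rmA)", "ball_in(b4,rmA)", "free(left)", "free(right)", "robot_in(rmA)"]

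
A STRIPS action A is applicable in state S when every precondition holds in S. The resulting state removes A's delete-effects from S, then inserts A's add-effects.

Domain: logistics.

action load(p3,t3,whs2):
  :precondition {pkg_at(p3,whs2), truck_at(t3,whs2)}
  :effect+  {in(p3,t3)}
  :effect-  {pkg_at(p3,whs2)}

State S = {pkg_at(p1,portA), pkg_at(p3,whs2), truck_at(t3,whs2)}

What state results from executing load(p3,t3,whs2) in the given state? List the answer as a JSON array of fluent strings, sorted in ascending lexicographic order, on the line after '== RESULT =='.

Compute (S \ del) ∪ add:
  pre ⊆ S: {pkg_at(p3,whs2), truck_at(t3,whs2)} ⊆ S  — applicable
  S \ del = {pkg_at(p1,portA), truck_at(t3,whs2)}
  ∪ add   = {in(p3,t3), pkg_at(p1,portA), truck_at(t3,whs2)}

== RESULT ==
["in(p3,t3)", "pkg_at(p1,portA)", "truck_at(t3,whs2)"]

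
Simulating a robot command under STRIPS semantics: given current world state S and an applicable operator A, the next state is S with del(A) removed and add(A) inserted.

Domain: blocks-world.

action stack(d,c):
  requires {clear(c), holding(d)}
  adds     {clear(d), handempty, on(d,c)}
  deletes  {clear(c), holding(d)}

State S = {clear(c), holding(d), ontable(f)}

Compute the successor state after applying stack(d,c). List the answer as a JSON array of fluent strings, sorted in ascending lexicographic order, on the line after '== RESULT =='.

Progress:
  pre ⊆ S: {clear(c), holding(d)} ⊆ S  — applicable
  S \ del = {ontable(f)}
  ∪ add   = {clear(d), handempty, on(d,c), ontable(f)}

== RESULT ==
["clear(d)", "handempty", "on(d,c)", "ontable(f)"]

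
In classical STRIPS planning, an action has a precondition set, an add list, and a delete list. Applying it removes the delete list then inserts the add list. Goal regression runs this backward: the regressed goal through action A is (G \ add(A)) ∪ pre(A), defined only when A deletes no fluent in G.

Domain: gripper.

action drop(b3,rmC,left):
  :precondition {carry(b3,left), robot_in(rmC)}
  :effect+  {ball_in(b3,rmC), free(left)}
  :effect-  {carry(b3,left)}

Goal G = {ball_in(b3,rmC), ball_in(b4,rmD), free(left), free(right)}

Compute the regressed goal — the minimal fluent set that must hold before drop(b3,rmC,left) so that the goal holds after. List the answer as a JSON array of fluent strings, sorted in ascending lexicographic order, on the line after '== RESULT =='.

Regress:
  G ∩ del = {}  (empty — regression defined)
  G \ add = {ball_in(b3,rmC), ball_in(b4,rmD), free(left), free(right)} \ {ball_in(b3,rmC), free(left)} = {ball_in(b4,rmD), free(right)}
  ∪ pre   = {ball_in(b4,rmD), free(right)} ∪ {carry(b3,left), robot_in(rmC)}
          = {ball_in(b4,rmD), carry(b3,left), free(right), robot_in(rmC)}

== RESULT ==
["ball_in(b4,rmD)", "carry(b3,left)", "free(right)", "robot_in(rmC)"]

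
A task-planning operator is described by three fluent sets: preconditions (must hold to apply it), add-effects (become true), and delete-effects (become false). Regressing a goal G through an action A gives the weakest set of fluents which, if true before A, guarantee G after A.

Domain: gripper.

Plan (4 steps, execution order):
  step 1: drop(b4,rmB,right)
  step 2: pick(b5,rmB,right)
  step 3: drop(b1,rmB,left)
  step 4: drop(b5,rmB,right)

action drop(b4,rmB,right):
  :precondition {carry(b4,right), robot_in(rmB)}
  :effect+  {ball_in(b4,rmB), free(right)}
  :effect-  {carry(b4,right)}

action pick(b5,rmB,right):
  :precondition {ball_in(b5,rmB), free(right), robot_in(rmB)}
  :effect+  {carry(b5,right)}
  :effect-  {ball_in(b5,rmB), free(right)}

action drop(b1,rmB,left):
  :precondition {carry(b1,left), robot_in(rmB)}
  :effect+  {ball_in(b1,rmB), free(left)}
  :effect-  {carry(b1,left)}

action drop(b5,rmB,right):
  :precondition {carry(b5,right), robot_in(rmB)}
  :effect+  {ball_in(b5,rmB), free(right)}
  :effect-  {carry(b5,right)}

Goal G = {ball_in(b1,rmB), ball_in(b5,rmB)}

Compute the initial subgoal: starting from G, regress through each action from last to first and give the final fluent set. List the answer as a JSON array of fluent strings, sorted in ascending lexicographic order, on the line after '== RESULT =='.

Work backward from the goal:
  through step 4 (drop(b5,rmB,right)): drop {ball_in(b5,rmB)}, keep {ball_in(b1,rmB)}, require {carry(b5,right), robot_in(rmB)}
    → {ball_in(b1,rmB), carry(b5,right), robot_in(rmB)}
  through step 3 (drop(b1,rmB,left)): drop {ball_in(b1,rmB)}, keep {carry(b5,right), robot_in(rmB)}, require {carry(b1,left), robot_in(rmB)}
    → {carry(b1,left), carry(b5,right), robot_in(rmB)}
  through step 2 (pick(b5,rmB,right)): drop {carry(b5,right)}, keep {carry(b1,left), robot_in(rmB)}, require {ball_in(b5,rmB), free(right), robot_in(rmB)}
    → {ball_in(b5,rmB), carry(b1,left), free(right), robot_in(rmB)}
  through step 1 (drop(b4,rmB,right)): drop {free(right)}, keep {ball_in(b5,rmB), carry(b1,left), robot_in(rmB)}, require {carry(b4,right), robot_in(rmB)}
    → {ball_in(b5,rmB), carry(b1,left), carry(b4,right), robot_in(rmB)}

== RESULT ==
["ball_in(b5,rmB)", "carry(b1,left)", "carry(b4,right)", "robot_in(rmB)"]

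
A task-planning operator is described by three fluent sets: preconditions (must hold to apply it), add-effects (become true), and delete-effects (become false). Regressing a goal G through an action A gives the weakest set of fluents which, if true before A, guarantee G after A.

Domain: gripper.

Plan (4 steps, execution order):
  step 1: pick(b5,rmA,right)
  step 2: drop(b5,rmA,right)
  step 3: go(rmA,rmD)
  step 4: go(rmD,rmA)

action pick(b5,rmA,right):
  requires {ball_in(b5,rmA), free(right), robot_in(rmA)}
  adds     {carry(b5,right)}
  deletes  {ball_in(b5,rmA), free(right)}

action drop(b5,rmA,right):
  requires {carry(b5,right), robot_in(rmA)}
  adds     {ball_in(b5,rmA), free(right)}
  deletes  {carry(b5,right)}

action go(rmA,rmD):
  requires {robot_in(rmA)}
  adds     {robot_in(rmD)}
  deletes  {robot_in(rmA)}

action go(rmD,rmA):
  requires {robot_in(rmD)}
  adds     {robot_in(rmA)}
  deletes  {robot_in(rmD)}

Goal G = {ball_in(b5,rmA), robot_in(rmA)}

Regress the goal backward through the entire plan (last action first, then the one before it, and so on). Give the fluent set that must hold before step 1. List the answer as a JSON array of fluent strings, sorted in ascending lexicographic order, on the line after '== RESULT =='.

Work backward from the goal:
  through step 4 (go(rmD,rmA)): drop {robot_in(rmA)}, keep {ball_in(b5,rmA)}, require {robot_in(rmD)}
    → {ball_in(b5,rmA), robot_in(rmD)}
  through step 3 (go(rmA,rmD)): drop {robot_in(rmD)}, keep {ball_in(b5,rmA)}, require {robot_in(rmA)}
    → {ball_in(b5,rmA), robot_in(rmA)}
  through step 2 (drop(b5,rmA,right)): drop {ball_in(b5,rmA)}, keep {robot_in(rmA)}, require {carry(b5,right), robot_in(rmA)}
    → {carry(b5,right), robot_in(rmA)}
  through step 1 (pick(b5,rmA,right)): drop {carry(b5,right)}, keep {robot_in(rmA)}, require {ball_in(b5,rmA), free(right), robot_in(rmA)}
    → {ball_in(b5,rmA), free(right), robot_in(rmA)}

== RESULT ==
["ball_in(b5,rmA)", "free(right)", "robot_in(rmA)"]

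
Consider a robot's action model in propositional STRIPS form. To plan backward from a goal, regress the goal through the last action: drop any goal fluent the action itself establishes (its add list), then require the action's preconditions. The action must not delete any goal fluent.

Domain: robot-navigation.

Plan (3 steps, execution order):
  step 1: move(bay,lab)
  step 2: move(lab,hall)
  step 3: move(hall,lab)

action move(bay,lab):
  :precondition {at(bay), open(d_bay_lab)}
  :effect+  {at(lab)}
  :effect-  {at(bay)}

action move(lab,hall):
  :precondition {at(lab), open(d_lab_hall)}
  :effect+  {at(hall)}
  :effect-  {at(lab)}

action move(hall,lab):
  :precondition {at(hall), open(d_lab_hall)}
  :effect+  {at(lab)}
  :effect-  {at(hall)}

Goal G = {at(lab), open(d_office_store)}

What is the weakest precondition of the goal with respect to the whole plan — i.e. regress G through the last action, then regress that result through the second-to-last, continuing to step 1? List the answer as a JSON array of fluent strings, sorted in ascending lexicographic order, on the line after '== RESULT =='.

Work backward from the goal:
  through step 3 (move(hall,lab)): drop {at(lab)}, keep {open(d_office_store)}, require {at(hall), open(d_lab_hall)}
    → {at(hall), open(d_lab_hall), open(d_office_store)}
  through step 2 (move(lab,hall)): drop {at(hall)}, keep {open(d_lab_hall), open(d_office_store)}, require {at(lab), open(d_lab_hall)}
    → {at(lab), open(d_lab_hall), open(d_office_store)}
  through step 1 (move(bay,lab)): drop {at(lab)}, keep {open(d_lab_hall), open(d_office_store)}, require {at(bay), open(d_bay_lab)}
    → {at(bay), open(d_bay_lab), open(d_lab_hall), open(d_office_store)}

== RESULT ==
["at(bay)", "open(d_bay_lab)", "open(d_lab_hall)", "open(d_office_store)"]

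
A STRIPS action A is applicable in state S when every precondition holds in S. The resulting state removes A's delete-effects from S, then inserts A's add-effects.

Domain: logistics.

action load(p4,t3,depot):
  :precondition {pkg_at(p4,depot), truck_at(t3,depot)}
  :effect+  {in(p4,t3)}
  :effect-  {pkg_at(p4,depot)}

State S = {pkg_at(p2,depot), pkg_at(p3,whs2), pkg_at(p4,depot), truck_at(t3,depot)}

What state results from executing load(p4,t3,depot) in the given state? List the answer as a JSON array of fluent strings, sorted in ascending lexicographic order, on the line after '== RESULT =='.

Compute (S \ del) ∪ add:
  pre ⊆ S: {pkg_at(p4,depot), truck_at(t3,depot)} ⊆ S  — applicable
  S \ del = {pkg_at(p2,depot), pkg_at(p3,whs2), truck_at(t3,depot)}
  ∪ add   = {in(p4,t3), pkg_at(p2,depot), pkg_at(p3,whs2), truck_at(t3,depot)}

== RESULT ==
["in(p4,t3)", "pkg_at(p2,depot)", "pkg_at(p3,whs2)", "truck_at(t3,depot)"]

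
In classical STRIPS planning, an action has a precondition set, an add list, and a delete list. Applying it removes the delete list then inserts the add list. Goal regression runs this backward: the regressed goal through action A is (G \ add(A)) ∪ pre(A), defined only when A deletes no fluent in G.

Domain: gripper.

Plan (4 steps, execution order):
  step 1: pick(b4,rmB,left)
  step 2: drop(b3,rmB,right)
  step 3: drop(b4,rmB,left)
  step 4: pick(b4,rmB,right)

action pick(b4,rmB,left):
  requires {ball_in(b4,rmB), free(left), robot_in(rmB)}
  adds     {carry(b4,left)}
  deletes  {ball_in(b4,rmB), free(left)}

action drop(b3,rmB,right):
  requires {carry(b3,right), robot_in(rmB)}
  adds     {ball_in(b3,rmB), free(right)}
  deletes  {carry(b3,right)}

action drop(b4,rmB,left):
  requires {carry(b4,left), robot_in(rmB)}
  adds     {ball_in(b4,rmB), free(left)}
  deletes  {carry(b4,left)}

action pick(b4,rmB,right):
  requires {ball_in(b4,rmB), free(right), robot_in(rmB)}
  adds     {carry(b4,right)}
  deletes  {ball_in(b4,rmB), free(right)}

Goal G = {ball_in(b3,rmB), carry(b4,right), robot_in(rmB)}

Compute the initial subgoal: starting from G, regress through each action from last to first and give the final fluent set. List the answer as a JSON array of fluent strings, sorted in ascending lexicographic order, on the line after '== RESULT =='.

Regress step by step:
  through step 4 (pick(b4,rmB,right)): drop {carry(b4,right)}, keep {ball_in(b3,rmB), robot_in(rmB)}, require {ball_in(b4,rmB), free(right), robot_in(rmB)}
    → {ball_in(b3,rmB), ball_in(b4,rmB), free(right), robot_in(rmB)}
  through step 3 (drop(b4,rmB,left)): drop {ball_in(b4,rmB)}, keep {ball_in(b3,rmB), free(right), robot_in(rmB)}, require {carry(b4,left), robot_in(rmB)}
    → {ball_in(b3,rmB), carry(b4,left), free(right), robot_in(rmB)}
  through step 2 (drop(b3,rmB,right)): drop {ball_in(b3,rmB), free(right)}, keep {carry(b4,left), robot_in(rmB)}, require {carry(b3,right), robot_in(rmB)}
    → {carry(b3,right), carry(b4,left), robot_in(rmB)}
  through step 1 (pick(b4,rmB,left)): drop {carry(b4,left)}, keep {carry(b3,right), robot_in(rmB)}, require {ball_in(b4,rmB), free(left), robot_in(rmB)}
    → {ball_in(b4,rmB), carry(b3,right), free(left), robot_in(rmB)}

== RESULT ==
["ball_in(b4,rmB)", "carry(b3,right)", "free(left)", "robot_in(rmB)"]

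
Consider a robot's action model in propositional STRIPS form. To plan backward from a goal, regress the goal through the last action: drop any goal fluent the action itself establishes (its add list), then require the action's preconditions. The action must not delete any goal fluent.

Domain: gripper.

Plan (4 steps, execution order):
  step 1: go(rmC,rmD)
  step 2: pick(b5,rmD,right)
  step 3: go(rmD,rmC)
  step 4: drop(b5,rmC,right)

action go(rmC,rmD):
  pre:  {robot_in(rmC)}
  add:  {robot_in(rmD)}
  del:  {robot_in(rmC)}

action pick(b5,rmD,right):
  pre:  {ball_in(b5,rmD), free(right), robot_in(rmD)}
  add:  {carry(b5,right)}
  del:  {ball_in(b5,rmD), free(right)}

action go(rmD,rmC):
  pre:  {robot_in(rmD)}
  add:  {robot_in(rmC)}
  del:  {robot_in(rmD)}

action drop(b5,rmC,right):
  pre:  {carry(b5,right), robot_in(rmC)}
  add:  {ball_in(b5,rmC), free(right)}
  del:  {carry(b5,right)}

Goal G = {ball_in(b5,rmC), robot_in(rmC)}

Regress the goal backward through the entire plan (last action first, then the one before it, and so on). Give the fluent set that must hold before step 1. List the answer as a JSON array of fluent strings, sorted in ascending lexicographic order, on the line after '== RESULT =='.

Regress step by step:
  through step 4 (drop(b5,rmC,right)): drop {ball_in(b5,rmC)}, keep {robot_in(rmC)}, require {carry(b5,right), robot_in(rmC)}
    → {carry(b5,right), robot_in(rmC)}
  through step 3 (go(rmD,rmC)): drop {robot_in(rmC)}, keep {carry(b5,right)}, require {robot_in(rmD)}
    → {carry(b5,right), robot_in(rmD)}
  through step 2 (pick(b5,rmD,right)): drop {carry(b5,right)}, keep {robot_in(rmD)}, require {ball_in(b5,rmD), free(right), robot_in(rmD)}
    → {ball_in(b5,rmD), free(right), robot_in(rmD)}
  through step 1 (go(rmC,rmD)): drop {robot_in(rmD)}, keep {ball_in(b5,rmD), free(right)}, require {robot_in(rmC)}
    → {ball_in(b5,rmD), free(right), robot_in(rmC)}

== RESULT ==
["ball_in(b5,rmD)", "free(right)", "robot_in(rmC)"]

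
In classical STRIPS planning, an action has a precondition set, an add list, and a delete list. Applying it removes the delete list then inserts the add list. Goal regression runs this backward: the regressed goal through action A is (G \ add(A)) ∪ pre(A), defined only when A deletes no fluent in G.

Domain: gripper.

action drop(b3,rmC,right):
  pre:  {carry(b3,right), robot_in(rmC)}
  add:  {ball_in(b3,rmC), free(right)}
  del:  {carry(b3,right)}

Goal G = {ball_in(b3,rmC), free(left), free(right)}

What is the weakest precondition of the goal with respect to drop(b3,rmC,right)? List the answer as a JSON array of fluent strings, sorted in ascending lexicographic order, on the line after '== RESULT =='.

Regress:
  G ∩ del = {}  (empty — regression defined)
  G \ add = {ball_in(b3,rmC), free(left), free(right)} \ {ball_in(b3,rmC), free(right)} = {free(left)}
  ∪ pre   = {free(left)} ∪ {carry(b3,right), robot_in(rmC)}
          = {carry(b3,right), free(left), robot_in(rmC)}

== RESULT ==
["carry(b3,right)", "free(left)", "robot_in(rmC)"]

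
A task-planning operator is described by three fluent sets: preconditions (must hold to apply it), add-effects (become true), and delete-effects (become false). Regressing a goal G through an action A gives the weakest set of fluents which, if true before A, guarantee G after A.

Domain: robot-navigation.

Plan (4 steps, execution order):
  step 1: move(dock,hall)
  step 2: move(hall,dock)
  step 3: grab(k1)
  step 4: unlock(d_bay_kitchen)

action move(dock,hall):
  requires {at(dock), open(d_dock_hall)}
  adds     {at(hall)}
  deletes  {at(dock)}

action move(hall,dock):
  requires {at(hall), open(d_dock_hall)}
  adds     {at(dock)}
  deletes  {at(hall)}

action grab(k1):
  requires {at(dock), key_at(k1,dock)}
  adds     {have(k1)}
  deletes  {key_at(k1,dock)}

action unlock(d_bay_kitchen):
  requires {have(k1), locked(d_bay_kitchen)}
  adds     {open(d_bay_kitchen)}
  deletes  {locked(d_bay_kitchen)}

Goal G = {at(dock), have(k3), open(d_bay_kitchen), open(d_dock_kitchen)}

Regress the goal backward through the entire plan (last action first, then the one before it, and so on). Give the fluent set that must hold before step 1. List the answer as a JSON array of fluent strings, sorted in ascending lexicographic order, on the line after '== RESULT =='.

Work backward from the goal:
  through step 4 (unlock(d_bay_kitchen)): drop {open(d_bay_kitchen)}, keep {at(dock), have(k3), open(d_dock_kitchen)}, require {have(k1), locked(d_bay_kitchen)}
    → {at(dock), have(k1), have(k3), locked(d_bay_kitchen), open(d_dock_kitchen)}
  through step 3 (grab(k1)): drop {have(k1)}, keep {at(dock), have(k3), locked(d_bay_kitchen), open(d_dock_kitchen)}, require {at(dock), key_at(k1,dock)}
    → {at(dock), have(k3), key_at(k1,dock), locked(d_bay_kitchen), open(d_dock_kitchen)}
  through step 2 (move(hall,dock)): drop {at(dock)}, keep {have(k3), key_at(k1,dock), locked(d_bay_kitchen), open(d_dock_kitchen)}, require {at(hall), open(d_dock_hall)}
    → {at(hall), have(k3), key_at(k1,dock), locked(d_bay_kitchen), open(d_dock_hall), open(d_dock_kitchen)}
  through step 1 (move(dock,hall)): drop {at(hall)}, keep {have(k3), key_at(k1,dock), locked(d_bay_kitchen), open(d_dock_hall), open(d_dock_kitchen)}, require {at(dock), open(d_dock_hall)}
    → {at(dock), have(k3), key_at(k1,dock), locked(d_bay_kitchen), open(d_dock_hall), open(d_dock_kitchen)}

== RESULT ==
["at(dock)", "have(k3)", "key_at(k1,dock)", "locked(d_bay_kitchen)", "open(d_dock_hall)", "open(d_dock_kitchen)"]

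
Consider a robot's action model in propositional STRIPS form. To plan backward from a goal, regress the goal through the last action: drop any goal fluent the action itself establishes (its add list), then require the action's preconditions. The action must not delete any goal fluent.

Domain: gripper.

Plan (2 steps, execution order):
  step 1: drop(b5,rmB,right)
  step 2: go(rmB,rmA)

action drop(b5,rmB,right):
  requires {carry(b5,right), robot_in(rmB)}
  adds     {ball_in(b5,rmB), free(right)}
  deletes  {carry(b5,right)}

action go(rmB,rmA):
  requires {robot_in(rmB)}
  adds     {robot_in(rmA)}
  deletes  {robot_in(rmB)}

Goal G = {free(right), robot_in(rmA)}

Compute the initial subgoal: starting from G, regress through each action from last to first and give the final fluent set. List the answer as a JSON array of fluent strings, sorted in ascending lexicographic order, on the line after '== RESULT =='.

Regress step by step:
  through step 2 (go(rmB,rmA)): drop {robot_in(rmA)}, keep {free(right)}, require {robot_in(rmB)}
    → {free(right), robot_in(rmB)}
  through step 1 (drop(b5,rmB,right)): drop {free(right)}, keep {robot_in(rmB)}, require {carry(b5,right), robot_in(rmB)}
    → {carry(b5,right), robot_in(rmB)}

== RESULT ==
["carry(b5,right)", "robot_in(rmB)"]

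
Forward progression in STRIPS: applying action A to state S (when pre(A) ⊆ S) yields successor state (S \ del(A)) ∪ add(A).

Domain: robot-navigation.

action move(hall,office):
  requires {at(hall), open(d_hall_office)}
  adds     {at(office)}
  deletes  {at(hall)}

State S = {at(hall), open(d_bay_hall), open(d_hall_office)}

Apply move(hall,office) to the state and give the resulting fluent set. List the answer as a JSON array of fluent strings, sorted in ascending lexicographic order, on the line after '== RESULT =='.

Compute (S \ del) ∪ add:
  pre ⊆ S: {at(hall), open(d_hall_office)} ⊆ S  — applicable
  S \ del = {open(d_bay_hall), open(d_hall_office)}
  ∪ add   = {at(office), open(d_bay_hall), open(d_hall_office)}

== RESULT ==
["at(office)", "open(d_bay_hall)", "open(d_hall_office)"]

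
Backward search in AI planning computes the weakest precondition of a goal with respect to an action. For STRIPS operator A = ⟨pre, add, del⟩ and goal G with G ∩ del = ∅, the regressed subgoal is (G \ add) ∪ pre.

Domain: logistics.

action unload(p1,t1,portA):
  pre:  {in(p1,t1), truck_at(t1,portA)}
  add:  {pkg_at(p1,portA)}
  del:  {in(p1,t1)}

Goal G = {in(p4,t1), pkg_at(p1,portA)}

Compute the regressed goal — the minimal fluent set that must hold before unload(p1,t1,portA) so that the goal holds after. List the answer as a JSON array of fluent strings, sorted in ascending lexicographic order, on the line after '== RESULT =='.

Regress:
  G ∩ del = {}  (empty — regression defined)
  G \ add = {in(p4,t1), pkg_at(p1,portA)} \ {pkg_at(p1,portA)} = {in(p4,t1)}
  ∪ pre   = {in(p4,t1)} ∪ {in(p1,t1), truck_at(t1,portA)}
          = {in(p1,t1), in(p4,t1), truck_at(t1,portA)}

== RESULT ==
["in(p1,t1)", "in(p4,t1)", "truck_at(t1,portA)"]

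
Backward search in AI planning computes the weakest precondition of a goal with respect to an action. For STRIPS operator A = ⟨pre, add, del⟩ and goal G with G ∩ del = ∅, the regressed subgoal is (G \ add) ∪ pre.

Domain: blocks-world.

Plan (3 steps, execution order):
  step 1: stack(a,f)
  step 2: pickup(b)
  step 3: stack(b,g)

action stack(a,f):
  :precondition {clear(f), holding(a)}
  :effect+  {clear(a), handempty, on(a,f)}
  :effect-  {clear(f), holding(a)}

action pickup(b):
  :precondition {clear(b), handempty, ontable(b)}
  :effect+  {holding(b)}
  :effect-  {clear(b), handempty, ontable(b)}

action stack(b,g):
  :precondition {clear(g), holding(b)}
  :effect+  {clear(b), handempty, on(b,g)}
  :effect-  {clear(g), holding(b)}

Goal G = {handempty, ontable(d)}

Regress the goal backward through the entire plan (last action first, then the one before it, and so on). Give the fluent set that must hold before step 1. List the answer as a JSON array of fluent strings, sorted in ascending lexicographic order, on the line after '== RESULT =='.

Regress step by step:
  through step 3 (stack(b,g)): drop {handempty}, keep {ontable(d)}, require {clear(g), holding(b)}
    → {clear(g), holding(b), ontable(d)}
  through step 2 (pickup(b)): drop {holding(b)}, keep {clear(g), ontable(d)}, require {clear(b), handempty, ontable(b)}
    → {clear(b), clear(g), handempty, ontable(b), ontable(d)}
  through step 1 (stack(a,f)): drop {handempty}, keep {clear(b), clear(g), ontable(b), ontable(d)}, require {clear(f), holding(a)}
    → {clear(b), clear(f), clear(g), holding(a), ontable(b), ontable(d)}

== RESULT ==
["clear(b)", "clear(f)", "clear(g)", "holding(a)", "ontable(b)", "ontable(d)"]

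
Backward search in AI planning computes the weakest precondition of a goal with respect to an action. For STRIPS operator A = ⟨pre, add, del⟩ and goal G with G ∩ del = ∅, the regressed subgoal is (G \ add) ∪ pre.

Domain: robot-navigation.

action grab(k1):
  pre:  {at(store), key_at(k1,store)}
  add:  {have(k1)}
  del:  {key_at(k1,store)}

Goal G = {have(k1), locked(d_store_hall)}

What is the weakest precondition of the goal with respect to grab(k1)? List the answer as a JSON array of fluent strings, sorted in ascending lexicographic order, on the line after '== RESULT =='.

Regress:
  G ∩ del = {}  (empty — regression defined)
  G \ add = {have(k1), locked(d_store_hall)} \ {have(k1)} = {locked(d_store_hall)}
  ∪ pre   = {locked(d_store_hall)} ∪ {at(store), key_at(k1,store)}
          = {at(store), key_at(k1,store), locked(d_store_hall)}

== RESULT ==
["at(store)", "key_at(k1,store)", "locked(d_store_hall)"]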